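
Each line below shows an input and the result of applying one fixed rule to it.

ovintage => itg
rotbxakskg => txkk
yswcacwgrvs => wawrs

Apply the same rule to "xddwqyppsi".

dqps

In each case the input is transformed by: keep every other character starting from the first (positions 1st, 3rd, 5th, ...), then delete the first character.
On "xddwqyppsi": the first step gives "xdqps", and the second then gives "dqps".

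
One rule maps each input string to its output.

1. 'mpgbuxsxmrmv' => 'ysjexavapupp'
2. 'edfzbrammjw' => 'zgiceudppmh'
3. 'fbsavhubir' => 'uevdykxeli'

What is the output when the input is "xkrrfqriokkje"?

hnuuitulrnnma

The transformation: shift every letter 3 places forward in the alphabet (wrapping around), then swap the first and last characters.
Doing the same to "xkrrfqriokkje": "hnuuitulrnnma".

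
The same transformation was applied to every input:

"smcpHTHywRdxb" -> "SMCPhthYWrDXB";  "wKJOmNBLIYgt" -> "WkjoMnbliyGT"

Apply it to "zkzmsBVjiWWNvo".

ZKZMSbvJIwwnVO

Each output is the input with this applied: flip the case of every letter.
For "zkzmsBVjiWWNvo" the result is "ZKZMSbvJIwwnVO".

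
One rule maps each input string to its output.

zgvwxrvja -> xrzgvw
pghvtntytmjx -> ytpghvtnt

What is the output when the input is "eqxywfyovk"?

The pattern: delete the last 3 characters, then move the last 2 characters to the front (rotate right by 2).
"eqxywfyovk" → "eqxywfy" → "fyeqxyw".

fyeqxyw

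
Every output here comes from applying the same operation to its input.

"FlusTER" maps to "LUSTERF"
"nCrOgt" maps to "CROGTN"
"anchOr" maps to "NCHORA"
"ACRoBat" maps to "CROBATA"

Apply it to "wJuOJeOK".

JUOJEOKW

What's happening: move the first character to the end, then convert every letter to uppercase.
Starting from "wJuOJeOK": after the first operation, "JuOJeOKw"; after the second, "JUOJEOKW".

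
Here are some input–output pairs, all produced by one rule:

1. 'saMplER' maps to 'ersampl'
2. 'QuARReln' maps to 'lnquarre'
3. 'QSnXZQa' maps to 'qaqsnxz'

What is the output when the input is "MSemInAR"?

armsemin

Looking at the pairs, the operation is to move the last 2 characters to the front (rotate right by 2), then convert every letter to lowercase.
For "MSemInAR", step one produces "ARMSemIn"; step two turns that into "armsemin".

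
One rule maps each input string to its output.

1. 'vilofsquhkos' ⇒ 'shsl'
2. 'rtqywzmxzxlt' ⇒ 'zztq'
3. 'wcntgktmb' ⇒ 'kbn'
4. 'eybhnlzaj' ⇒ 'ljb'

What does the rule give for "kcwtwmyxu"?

muw

Looking at the pairs, the operation is to keep one character in every 3, starting at position 3 (positions 3rd, 6th, 9th, ...), then move the first character to the end.
Working it through for "kcwtwmyxu": intermediate "wmu", final "muw".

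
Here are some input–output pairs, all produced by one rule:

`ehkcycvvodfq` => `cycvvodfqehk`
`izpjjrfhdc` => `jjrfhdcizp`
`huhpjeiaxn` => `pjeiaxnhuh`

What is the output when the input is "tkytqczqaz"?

tqczqaztky

What's happening: move the first 3 characters to the end (rotate left by 3).
For "tkytqczqaz" the result is "tqczqaztky".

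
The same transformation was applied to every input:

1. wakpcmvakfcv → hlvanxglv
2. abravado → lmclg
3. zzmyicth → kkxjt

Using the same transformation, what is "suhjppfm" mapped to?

dfsua

Looking at the pairs, the operation is to shift every letter 11 places forward in the alphabet (wrapping around), then delete the last 3 characters.
Applying both steps to "suhjppfm": "dfsuaaqx", then "dfsua".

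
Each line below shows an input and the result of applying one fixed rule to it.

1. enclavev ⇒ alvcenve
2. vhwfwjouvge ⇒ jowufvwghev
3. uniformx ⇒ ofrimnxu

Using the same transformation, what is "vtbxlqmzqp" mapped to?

In each case the input is transformed by: take characters alternately from the front and the back (1st, last, 2nd, 2nd-last, ...), then reverse the string.
For "vtbxlqmzqp", step one produces "vptqbzxmlq"; step two turns that into "qlmxzbqtpv".

qlmxzbqtpv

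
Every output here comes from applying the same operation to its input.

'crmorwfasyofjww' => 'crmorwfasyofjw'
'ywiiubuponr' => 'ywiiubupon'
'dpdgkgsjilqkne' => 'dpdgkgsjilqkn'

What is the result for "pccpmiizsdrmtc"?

pccpmiizsdrmt

The rule is to delete the last character.
Applying that to "pccpmiizsdrmtc" gives "pccpmiizsdrmt".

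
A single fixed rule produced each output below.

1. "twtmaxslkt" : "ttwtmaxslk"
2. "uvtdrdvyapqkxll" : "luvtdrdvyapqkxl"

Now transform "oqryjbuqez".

Each output is the input with this applied: move the last character to the front.
For "oqryjbuqez" the result is "zoqryjbuqe".

zoqryjbuqe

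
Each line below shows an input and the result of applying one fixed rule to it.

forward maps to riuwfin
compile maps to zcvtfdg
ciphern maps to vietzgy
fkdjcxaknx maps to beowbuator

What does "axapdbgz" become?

sxqrorgu

The transformation: move the last 3 characters to the front (rotate right by 3), then shift every letter 9 places backward in the alphabet (wrapping around).
Starting from "axapdbgz": after the first operation, "bgzaxapd"; after the second, "sxqrorgu".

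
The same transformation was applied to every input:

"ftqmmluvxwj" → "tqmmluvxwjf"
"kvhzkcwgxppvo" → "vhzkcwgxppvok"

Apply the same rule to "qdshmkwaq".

The pattern: move the first character to the end.
On "qdshmkwaq" that produces "dshmkwaqq".

dshmkwaqq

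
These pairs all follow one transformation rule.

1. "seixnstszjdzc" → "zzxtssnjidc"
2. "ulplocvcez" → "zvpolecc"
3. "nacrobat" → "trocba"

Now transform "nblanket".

tnlkea

What's happening: delete the first 2 characters, then sort the characters into reverse alphabetical order.
On "nblanket": the first step gives "lanket", and the second then gives "tnlkea".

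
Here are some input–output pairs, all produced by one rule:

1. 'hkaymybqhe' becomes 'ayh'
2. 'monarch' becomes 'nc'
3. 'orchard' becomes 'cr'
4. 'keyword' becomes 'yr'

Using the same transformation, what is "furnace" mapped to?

rc

Rule — keep one character in every 3, starting at position 3 (positions 3rd, 6th, 9th, ...).
For "furnace" the result is "rc".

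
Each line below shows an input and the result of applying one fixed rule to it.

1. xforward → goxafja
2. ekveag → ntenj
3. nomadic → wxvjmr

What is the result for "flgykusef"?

ouphtdbn

What's happening: shift every letter 9 places forward in the alphabet (wrapping around), then delete the last character.
"flgykusef" → "ouphtdbno" → "ouphtdbn".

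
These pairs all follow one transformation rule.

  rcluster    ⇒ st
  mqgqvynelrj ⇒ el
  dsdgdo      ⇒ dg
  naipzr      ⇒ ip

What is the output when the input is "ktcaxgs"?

ax

What's happening: move the last 2 characters to the front (rotate right by 2), then keep only the last 2 characters.
Doing the same to "ktcaxgs": "ax".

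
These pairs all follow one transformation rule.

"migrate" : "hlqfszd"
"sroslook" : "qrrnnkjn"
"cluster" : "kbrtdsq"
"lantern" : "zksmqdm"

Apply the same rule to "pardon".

The transformation: shift every letter 1 place backward in the alphabet (wrapping around), then swap each adjacent pair of characters (1↔2, 3↔4, ...).
"pardon" → "ozqcnm" → "zocqmn".

zocqmn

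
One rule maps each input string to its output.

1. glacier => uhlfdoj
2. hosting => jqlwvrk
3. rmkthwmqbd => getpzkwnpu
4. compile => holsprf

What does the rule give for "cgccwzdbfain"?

qldiegczffjf

In each case the input is transformed by: shift every letter 3 places forward in the alphabet (wrapping around), then reverse the string.
For "cgccwzdbfain", step one produces "fjffzcgeidlq"; step two turns that into "qldiegczffjf".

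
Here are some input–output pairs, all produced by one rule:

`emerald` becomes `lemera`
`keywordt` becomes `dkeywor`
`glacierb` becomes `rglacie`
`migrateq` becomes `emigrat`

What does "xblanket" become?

In each case the input is transformed by: delete the last character, then move the last character to the front.
"xblanket" → "xblanke" → "exblank".

exblank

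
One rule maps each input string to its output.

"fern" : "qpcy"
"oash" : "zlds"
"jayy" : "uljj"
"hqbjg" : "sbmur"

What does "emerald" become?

In each case the input is transformed by: shift every letter 11 places forward in the alphabet (wrapping around).
Doing the same to "emerald": "pxpclwo".

pxpclwo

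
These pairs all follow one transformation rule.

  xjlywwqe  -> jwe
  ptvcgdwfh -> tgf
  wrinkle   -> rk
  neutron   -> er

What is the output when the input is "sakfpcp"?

ap

Rule — keep one character in every 3, starting at position 2 (positions 2nd, 5th, 8th, ...).
Doing the same to "sakfpcp": "ap".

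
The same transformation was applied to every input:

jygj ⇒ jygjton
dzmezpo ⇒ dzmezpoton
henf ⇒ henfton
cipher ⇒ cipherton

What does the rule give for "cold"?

coldton

Rule — append "ton".
"cold" → "coldton".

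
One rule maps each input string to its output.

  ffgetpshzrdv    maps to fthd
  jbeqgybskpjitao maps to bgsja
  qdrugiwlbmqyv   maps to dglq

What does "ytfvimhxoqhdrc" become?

Each output is the input with this applied: keep one character in every 3, starting at position 2 (positions 2nd, 5th, 8th, ...).
For "ytfvimhxoqhdrc" the result is "tixhc".

tixhc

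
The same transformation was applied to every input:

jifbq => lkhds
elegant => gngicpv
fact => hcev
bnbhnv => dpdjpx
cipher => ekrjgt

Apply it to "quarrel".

swcttgn

The rule is to shift every letter 2 places forward in the alphabet (wrapping around).
Doing the same to "quarrel": "swcttgn".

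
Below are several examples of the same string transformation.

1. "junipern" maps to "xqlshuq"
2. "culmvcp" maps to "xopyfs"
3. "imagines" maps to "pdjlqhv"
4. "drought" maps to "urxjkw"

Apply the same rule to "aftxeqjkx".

iwahtmna

The pattern: delete the first character, then shift every letter 3 places forward in the alphabet (wrapping around).
Applying both steps to "aftxeqjkx": "ftxeqjkx", then "iwahtmna".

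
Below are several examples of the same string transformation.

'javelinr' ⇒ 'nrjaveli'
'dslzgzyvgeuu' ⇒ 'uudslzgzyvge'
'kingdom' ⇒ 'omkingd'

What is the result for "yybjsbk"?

The pattern: move the last 2 characters to the front (rotate right by 2).
For "yybjsbk" the result is "bkyybjs".

bkyybjs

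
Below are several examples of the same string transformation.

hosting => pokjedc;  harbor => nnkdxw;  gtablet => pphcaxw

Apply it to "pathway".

uspldww

What's happening: sort the characters into reverse alphabetical order, then shift every letter 4 places backward in the alphabet (wrapping around).
On "pathway": the first step gives "ywtphaa", and the second then gives "uspldww".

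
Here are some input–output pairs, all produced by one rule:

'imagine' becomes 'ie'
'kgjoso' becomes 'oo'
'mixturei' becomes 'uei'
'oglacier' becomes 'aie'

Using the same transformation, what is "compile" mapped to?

Rule — delete the first 3 characters, then keep only the vowels.
Working it through for "compile": intermediate "pile", final "ie".

ie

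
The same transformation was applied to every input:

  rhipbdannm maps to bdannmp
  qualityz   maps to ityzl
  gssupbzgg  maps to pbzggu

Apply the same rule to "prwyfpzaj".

fpzajy

The transformation: delete the first 3 characters, then move the first character to the end.
Starting from "prwyfpzaj": after the first operation, "yfpzaj"; after the second, "fpzajy".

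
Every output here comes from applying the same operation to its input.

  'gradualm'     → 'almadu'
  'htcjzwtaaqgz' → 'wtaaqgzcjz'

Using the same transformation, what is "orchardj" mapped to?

The rule is to delete the first 2 characters, then move the first 3 characters to the end (rotate left by 3).
Doing the same to "orchardj": "rdjcha".

rdjcha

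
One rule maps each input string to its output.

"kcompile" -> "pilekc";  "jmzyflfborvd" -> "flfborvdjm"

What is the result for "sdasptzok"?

Each output is the input with this applied: move the first 2 characters to the end (rotate left by 2), then delete the first 2 characters.
"sdasptzok" → "asptzoksd" → "ptzoksd".
(Check on "jmzyflfborvd": → "zyflfborvdjm" → "flfborvdjm" ✓)

ptzoksd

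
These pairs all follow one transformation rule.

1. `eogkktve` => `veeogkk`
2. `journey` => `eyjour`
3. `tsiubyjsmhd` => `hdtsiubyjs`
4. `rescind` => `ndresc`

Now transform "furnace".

cefurn

Rule — move the last 2 characters to the front (rotate right by 2), then delete the last character.
Doing the same to "furnace": "cefurn".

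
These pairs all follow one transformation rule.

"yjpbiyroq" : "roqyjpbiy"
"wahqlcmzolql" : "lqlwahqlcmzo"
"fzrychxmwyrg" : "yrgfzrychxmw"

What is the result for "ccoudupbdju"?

The transformation: move the last 3 characters to the front (rotate right by 3).
Doing the same to "ccoudupbdju": "djuccoudupb".

djuccoudupb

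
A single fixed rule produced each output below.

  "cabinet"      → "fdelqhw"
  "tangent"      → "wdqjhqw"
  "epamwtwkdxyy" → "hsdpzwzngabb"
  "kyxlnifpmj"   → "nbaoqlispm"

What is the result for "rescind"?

The pattern: shift every letter 3 places forward in the alphabet (wrapping around).
So "rescind" becomes "uhvflqg".

uhvflqg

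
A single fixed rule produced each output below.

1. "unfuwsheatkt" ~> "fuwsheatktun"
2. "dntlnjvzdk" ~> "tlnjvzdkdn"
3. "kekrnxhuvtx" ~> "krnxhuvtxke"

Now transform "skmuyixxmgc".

muyixxmgcsk

Looking at the pairs, the operation is to move the first 2 characters to the end (rotate left by 2).
"skmuyixxmgc" → "muyixxmgcsk".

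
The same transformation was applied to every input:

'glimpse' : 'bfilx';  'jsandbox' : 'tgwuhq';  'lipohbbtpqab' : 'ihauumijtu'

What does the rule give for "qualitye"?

Looking at the pairs, the operation is to delete the first 2 characters, then shift every letter 7 places backward in the alphabet (wrapping around).
Applying both steps to "qualitye": "alitye", then "tebmrx".

tebmrx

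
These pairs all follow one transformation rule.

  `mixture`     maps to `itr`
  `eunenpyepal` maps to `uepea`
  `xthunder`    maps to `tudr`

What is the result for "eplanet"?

pae

The pattern: keep every other character starting from the second (positions 2nd, 4th, 6th, ...).
Applying that to "eplanet" gives "pae".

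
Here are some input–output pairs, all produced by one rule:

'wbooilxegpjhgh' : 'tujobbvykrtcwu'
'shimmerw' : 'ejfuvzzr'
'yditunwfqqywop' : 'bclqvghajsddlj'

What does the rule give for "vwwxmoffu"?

In each case the input is transformed by: shift every letter 13 places forward in the alphabet (wrapping around) — i.e. ROT13, then move the last 2 characters to the front (rotate right by 2).
"vwwxmoffu" → "ijjkzbssh" → "shijjkzbs".

shijjkzbs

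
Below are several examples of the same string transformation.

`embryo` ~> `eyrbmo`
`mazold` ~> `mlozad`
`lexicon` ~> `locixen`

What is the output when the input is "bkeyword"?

browyekd

The transformation: reverse the string, then swap the first and last characters.
Applying that to "bkeyword" gives "browyekd".
(Check on "mazold": → "dlozam" → "mlozad" ✓)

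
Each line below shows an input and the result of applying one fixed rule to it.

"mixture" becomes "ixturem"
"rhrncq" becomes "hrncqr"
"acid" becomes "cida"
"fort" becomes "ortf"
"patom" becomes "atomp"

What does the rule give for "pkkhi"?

The pattern: move the first character to the end.
On "pkkhi" that produces "kkhip".

kkhip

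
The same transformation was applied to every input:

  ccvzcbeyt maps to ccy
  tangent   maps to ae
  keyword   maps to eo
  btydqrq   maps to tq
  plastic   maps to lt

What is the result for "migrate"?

The rule is to keep one character in every 3, starting at position 2 (positions 2nd, 5th, 8th, ...).
So "migrate" becomes "ia".

ia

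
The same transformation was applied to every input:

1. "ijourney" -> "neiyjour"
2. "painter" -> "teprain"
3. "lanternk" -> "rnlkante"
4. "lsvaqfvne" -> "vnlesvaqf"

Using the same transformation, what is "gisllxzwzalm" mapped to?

algmisllxzwz

The pattern: swap the first and last characters, then move the last 3 characters to the front (rotate right by 3).
On "gisllxzwzalm": the first step gives "misllxzwzalg", and the second then gives "algmisllxzwz".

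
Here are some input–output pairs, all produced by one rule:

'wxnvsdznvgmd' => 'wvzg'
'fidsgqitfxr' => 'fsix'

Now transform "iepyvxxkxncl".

iyxn

The pattern: keep one character in every 3, starting at position 1 (positions 1st, 4th, 7th, ...).
"iepyvxxkxncl" → "iyxn".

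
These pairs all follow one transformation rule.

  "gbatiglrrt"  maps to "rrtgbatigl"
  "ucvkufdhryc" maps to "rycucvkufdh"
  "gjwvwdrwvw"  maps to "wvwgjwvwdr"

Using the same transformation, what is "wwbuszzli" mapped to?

Each output is the input with this applied: move the last 3 characters to the front (rotate right by 3).
Applying that to "wwbuszzli" gives "zliwwbusz".

zliwwbusz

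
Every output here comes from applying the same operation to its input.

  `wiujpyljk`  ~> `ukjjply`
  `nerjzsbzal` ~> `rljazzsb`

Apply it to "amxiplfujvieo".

xoiepilvfju

Looking at the pairs, the operation is to delete the first 2 characters, then take characters alternately from the front and the back (1st, last, 2nd, 2nd-last, ...).
Working it through for "amxiplfujvieo": intermediate "xiplfujvieo", final "xoiepilvfju".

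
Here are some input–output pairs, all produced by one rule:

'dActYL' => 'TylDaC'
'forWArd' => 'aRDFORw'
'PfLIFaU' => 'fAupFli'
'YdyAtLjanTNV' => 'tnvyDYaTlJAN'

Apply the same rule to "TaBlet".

LETtAb

The pattern: flip the case of every letter, then move the last 3 characters to the front (rotate right by 3).
For "TaBlet", step one produces "tAbLET"; step two turns that into "LETtAb".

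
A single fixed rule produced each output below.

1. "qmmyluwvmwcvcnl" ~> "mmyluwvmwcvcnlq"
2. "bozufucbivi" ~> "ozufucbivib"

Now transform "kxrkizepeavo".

xrkizepeavok

Looking at the pairs, the operation is to move the first character to the end.
For "kxrkizepeavo" the result is "xrkizepeavok".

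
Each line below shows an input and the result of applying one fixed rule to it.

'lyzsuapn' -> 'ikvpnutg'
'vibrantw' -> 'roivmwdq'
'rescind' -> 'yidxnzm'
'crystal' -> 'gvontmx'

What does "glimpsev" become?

qznkhdgb

In each case the input is transformed by: shift every letter 5 places backward in the alphabet (wrapping around), then reverse the string.
So "glimpsev" becomes "qznkhdgb".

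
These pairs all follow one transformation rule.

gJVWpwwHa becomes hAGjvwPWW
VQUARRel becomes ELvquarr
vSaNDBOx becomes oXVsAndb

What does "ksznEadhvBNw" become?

In each case the input is transformed by: move the last 2 characters to the front (rotate right by 2), then flip the case of every letter.
So "ksznEadhvBNw" becomes "nWKSZNeADHVb".

nWKSZNeADHVb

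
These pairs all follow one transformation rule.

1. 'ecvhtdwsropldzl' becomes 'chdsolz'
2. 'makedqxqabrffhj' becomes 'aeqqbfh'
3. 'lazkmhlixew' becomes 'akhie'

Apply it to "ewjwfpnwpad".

Each output is the input with this applied: keep every other character starting from the second (positions 2nd, 4th, 6th, ...).
On "ewjwfpnwpad" that produces "wwpwa".

wwpwa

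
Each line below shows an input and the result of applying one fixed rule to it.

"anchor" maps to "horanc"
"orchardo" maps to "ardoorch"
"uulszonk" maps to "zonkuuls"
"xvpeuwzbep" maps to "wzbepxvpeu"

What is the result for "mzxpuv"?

What's happening: swap the front and back halves of the string.
Doing the same to "mzxpuv": "puvmzx".

puvmzx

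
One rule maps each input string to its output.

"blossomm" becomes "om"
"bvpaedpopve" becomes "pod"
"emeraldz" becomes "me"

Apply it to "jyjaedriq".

qia

Looking at the pairs, the operation is to sort the characters into reverse alphabetical order, then keep one character in every 3, starting at position 3 (positions 3rd, 6th, 9th, ...).
For "jyjaedriq", step one produces "yrqjjieda"; step two turns that into "qia".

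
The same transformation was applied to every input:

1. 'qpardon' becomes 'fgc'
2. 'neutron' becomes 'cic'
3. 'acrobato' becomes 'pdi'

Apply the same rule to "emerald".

Each output is the input with this applied: shift every letter 11 places backward in the alphabet (wrapping around), then keep one character in every 3, starting at position 1 (positions 1st, 4th, 7th, ...).
Working it through for "emerald": intermediate "tbtgpas", final "tgs".

tgs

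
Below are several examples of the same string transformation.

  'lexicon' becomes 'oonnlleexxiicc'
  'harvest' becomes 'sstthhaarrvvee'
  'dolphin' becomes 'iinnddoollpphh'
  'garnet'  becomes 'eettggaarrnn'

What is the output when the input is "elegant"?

The transformation: move the last 2 characters to the front (rotate right by 2), then double every character.
On "elegant": the first step gives "ntelega", and the second then gives "nntteelleeggaa".
(Check on "garnet": → "etgarn" → "eettggaarrnn" ✓)

nntteelleeggaa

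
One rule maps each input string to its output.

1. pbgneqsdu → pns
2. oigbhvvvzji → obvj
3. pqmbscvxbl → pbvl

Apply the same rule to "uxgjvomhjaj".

ujma

The pattern: keep one character in every 3, starting at position 1 (positions 1st, 4th, 7th, ...).
"uxgjvomhjaj" → "ujma".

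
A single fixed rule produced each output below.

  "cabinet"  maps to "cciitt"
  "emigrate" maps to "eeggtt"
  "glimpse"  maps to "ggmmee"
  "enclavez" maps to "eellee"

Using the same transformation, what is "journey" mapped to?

jjrryy

The rule is to keep one character in every 3, starting at position 1 (positions 1st, 4th, 7th, ...), then double every character.
Working it through for "journey": intermediate "jry", final "jjrryy".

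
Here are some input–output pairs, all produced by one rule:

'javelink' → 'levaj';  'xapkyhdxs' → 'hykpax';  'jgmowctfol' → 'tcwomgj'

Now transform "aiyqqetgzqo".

In each case the input is transformed by: delete the last 3 characters, then reverse the string.
For "aiyqqetgzqo", step one produces "aiyqqetg"; step two turns that into "gteqqyia".

gteqqyia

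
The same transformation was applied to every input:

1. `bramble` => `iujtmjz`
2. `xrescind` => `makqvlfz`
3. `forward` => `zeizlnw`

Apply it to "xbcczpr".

Each output is the input with this applied: move the first 2 characters to the end (rotate left by 2), then shift every letter 8 places forward in the alphabet (wrapping around).
On "xbcczpr": the first step gives "cczprxb", and the second then gives "kkhxzfj".

kkhxzfj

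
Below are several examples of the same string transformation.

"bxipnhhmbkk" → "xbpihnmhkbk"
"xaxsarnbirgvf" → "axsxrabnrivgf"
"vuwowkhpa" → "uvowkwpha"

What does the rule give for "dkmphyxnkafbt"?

The rule is to swap each adjacent pair of characters (1↔2, 3↔4, ...).
"dkmphyxnkafbt" → "kdpmyhnxakbft".

kdpmyhnxakbft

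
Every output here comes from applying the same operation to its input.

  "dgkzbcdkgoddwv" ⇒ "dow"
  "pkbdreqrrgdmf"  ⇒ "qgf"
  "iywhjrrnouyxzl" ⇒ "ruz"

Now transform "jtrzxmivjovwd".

The pattern: keep one character in every 3, starting at position 1 (positions 1st, 4th, 7th, ...), then keep only the last 3 characters.
Starting from "jtrzxmivjovwd": after the first operation, "jziod"; after the second, "iod".

iod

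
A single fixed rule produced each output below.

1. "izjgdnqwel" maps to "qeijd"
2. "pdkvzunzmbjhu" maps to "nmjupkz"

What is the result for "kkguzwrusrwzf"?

rswfkgz

Each output is the input with this applied: keep every other character starting from the first (positions 1st, 3rd, 5th, ...), then move the first 3 characters to the end (rotate left by 3).
Applying both steps to "kkguzwrusrwzf": "kgzrswf", then "rswfkgz".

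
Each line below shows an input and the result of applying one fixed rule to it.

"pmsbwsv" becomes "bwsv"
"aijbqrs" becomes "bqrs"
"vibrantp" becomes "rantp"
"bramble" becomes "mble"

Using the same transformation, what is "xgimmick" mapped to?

The transformation: delete the first 3 characters.
Doing the same to "xgimmick": "mmick".

mmick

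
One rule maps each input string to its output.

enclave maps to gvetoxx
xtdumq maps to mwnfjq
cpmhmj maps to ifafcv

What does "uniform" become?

The pattern: move the first character to the end, then shift every letter 7 places backward in the alphabet (wrapping around).
Applying both steps to "uniform": "niformu", then "gbyhkfn".

gbyhkfn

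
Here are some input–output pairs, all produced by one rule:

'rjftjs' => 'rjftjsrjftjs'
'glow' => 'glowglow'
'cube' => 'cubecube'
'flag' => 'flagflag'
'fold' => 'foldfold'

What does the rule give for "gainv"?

Rule — write the whole string twice.
For "gainv" the result is "gainvgainv".

gainvgainv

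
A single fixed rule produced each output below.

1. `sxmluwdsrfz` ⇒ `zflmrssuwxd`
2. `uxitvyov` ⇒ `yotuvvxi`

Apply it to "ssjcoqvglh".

vghjloqssc

What's happening: sort the characters into alphabetical order, then swap the first and last characters.
Starting from "ssjcoqvglh": after the first operation, "cghjloqssv"; after the second, "vghjloqssc".
(Check on "sxmluwdsrfz": → "dflmrssuwxz" → "zflmrssuwxd" ✓)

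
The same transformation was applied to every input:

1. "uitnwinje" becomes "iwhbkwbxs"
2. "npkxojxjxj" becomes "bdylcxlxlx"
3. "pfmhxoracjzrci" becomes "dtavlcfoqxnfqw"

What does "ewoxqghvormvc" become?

Looking at the pairs, the operation is to shift every letter 12 places backward in the alphabet (wrapping around).
So "ewoxqghvormvc" becomes "skcleuvjcfajq".

skcleuvjcfajq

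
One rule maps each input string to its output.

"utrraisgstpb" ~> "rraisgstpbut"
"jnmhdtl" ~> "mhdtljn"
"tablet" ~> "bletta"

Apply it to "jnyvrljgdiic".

yvrljgdiicjn

In each case the input is transformed by: move the first 2 characters to the end (rotate left by 2).
Applying that to "jnyvrljgdiic" gives "yvrljgdiicjn".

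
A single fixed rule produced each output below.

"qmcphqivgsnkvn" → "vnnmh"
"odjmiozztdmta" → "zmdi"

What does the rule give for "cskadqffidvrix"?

Each output is the input with this applied: keep one character in every 3, starting at position 2 (positions 2nd, 5th, 8th, ...), then move the first 2 characters to the end (rotate left by 2).
On "cskadqffidvrix" that produces "fvxsd".

fvxsd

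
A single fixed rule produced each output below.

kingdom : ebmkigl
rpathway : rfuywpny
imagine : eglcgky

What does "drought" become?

sefrbpm

Rule — shift every letter 2 places backward in the alphabet (wrapping around), then move the first 3 characters to the end (rotate left by 3).
Starting from "drought": after the first operation, "bpmsefr"; after the second, "sefrbpm".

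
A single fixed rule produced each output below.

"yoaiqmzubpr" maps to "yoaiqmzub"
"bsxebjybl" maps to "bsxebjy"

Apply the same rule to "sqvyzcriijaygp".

In each case the input is transformed by: delete the last 2 characters.
Applying that to "sqvyzcriijaygp" gives "sqvyzcriijay".

sqvyzcriijay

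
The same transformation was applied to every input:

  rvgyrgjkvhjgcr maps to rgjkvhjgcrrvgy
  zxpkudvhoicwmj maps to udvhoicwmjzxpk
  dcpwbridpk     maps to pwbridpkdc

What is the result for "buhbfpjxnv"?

Looking at the pairs, the operation is to swap the front and back halves of the string, then move the last 3 characters to the front (rotate right by 3).
For "buhbfpjxnv", step one produces "pjxnvbuhbf"; step two turns that into "hbfpjxnvbu".

hbfpjxnvbu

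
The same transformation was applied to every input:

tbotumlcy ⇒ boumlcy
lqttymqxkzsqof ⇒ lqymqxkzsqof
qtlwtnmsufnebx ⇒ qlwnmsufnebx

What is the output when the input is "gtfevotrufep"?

Rule — remove every "t".
Applying that to "gtfevotrufep" gives "gfevorufep".

gfevorufep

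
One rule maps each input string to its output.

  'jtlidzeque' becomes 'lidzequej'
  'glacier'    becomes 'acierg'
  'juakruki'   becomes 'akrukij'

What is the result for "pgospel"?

Looking at the pairs, the operation is to move the first 2 characters to the end (rotate left by 2), then delete the last character.
Applying that to "pgospel" gives "ospelp".
(Check on "jtlidzeque": → "lidzequejt" → "lidzequej" ✓)

ospelp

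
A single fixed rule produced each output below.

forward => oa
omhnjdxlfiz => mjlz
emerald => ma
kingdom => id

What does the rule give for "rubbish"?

The rule is to keep one character in every 3, starting at position 2 (positions 2nd, 5th, 8th, ...).
On "rubbish" that produces "ui".

ui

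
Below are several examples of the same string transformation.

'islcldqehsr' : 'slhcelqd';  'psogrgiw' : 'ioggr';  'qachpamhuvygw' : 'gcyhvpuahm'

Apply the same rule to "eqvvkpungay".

avgvnkup

Looking at the pairs, the operation is to take characters alternately from the front and the back (1st, last, 2nd, 2nd-last, ...), then delete the first 3 characters.
Working it through for "eqvvkpungay": intermediate "eyqavgvnkup", final "avgvnkup".
(Check on "qachpamhuvygw": → "qwagcyhvpuahm" → "gcyhvpuahm" ✓)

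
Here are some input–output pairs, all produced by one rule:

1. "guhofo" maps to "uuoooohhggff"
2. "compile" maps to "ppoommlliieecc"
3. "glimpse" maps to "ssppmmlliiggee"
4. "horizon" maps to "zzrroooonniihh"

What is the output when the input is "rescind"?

ssrrnniieeddcc

What's happening: sort the characters into reverse alphabetical order, then double every character.
Applying both steps to "rescind": "srniedc", then "ssrrnniieeddcc".
(Check on "compile": → "pomliec" → "ppoommlliieecc" ✓)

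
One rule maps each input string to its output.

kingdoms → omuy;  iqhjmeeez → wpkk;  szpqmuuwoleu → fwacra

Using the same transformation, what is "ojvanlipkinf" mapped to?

What's happening: shift every letter 6 places forward in the alphabet (wrapping around), then keep every other character starting from the second (positions 2nd, 4th, 6th, ...).
Applying that to "ojvanlipkinf" gives "pgrvol".

pgrvol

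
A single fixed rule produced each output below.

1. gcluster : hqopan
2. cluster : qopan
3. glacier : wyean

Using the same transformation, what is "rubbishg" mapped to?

The transformation: delete the first 2 characters, then shift every letter 4 places backward in the alphabet (wrapping around).
On "rubbishg": the first step gives "bbishg", and the second then gives "xxeodc".
(Check on "gcluster": → "luster" → "hqopan" ✓)

xxeodc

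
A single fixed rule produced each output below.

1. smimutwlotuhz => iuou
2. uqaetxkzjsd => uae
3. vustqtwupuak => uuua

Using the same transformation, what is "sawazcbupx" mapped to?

In each case the input is transformed by: keep only the vowels.
Applying that to "sawazcbupx" gives "aau".

aau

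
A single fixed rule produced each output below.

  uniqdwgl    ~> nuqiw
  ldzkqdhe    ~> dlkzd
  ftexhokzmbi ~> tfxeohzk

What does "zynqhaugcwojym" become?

What's happening: swap each adjacent pair of characters (1↔2, 3↔4, ...), then delete the last 3 characters.
Starting from "zynqhaugcwojym": after the first operation, "yzqnahguwcjomy"; after the second, "yzqnahguwcj".
(Check on "ftexhokzmbi": → "tfxeohzkbmi" → "tfxeohzk" ✓)

yzqnahguwcj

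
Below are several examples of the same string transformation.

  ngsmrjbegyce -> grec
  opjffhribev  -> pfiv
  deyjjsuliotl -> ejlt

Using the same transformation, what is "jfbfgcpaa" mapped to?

fga

Rule — keep one character in every 3, starting at position 2 (positions 2nd, 5th, 8th, ...).
So "jfbfgcpaa" becomes "fga".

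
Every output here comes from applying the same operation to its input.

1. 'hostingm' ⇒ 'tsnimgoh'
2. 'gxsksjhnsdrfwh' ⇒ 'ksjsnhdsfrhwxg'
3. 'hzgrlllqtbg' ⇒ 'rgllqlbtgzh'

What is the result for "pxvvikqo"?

vvkioqxp

The pattern: swap each adjacent pair of characters (1↔2, 3↔4, ...), then move the first 2 characters to the end (rotate left by 2).
Starting from "pxvvikqo": after the first operation, "xpvvkioq"; after the second, "vvkioqxp".
(Check on "hzgrlllqtbg": → "zhrgllqlbtg" → "rgllqlbtgzh" ✓)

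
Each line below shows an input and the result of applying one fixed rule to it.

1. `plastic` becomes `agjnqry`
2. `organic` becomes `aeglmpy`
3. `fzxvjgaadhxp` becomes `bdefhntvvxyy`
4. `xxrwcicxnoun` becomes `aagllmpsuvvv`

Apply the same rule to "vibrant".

glprtyz

The rule is to shift every letter 2 places backward in the alphabet (wrapping around), then sort the characters into alphabetical order.
On "vibrant": the first step gives "tgzpylr", and the second then gives "glprtyz".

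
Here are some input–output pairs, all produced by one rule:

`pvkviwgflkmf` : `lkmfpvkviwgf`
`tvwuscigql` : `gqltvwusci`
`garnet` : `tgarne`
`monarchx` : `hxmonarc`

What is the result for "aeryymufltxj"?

ltxjaeryymuf

What's happening: move the first 2 characters to the end (rotate left by 2), then swap the front and back halves of the string.
On "aeryymufltxj": the first step gives "ryymufltxjae", and the second then gives "ltxjaeryymuf".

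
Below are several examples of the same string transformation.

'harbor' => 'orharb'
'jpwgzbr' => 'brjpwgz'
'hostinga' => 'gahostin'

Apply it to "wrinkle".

lewrink

The pattern: move the last 2 characters to the front (rotate right by 2).
Doing the same to "wrinkle": "lewrink".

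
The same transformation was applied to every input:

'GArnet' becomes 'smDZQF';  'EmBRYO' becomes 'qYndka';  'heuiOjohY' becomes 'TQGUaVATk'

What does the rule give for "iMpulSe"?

UyBGXeQ

Each output is the input with this applied: shift every letter 12 places forward in the alphabet (wrapping around), then flip the case of every letter.
On "iMpulSe": the first step gives "uYbgxEq", and the second then gives "UyBGXeQ".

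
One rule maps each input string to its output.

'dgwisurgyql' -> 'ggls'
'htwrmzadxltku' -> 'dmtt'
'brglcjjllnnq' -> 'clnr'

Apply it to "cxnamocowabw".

bmox

What's happening: keep one character in every 3, starting at position 2 (positions 2nd, 5th, 8th, ...), then sort the characters into alphabetical order.
For "cxnamocowabw", step one produces "xmob"; step two turns that into "bmox".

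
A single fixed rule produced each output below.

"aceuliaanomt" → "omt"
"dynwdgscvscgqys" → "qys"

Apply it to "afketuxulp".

In each case the input is transformed by: keep only the last 3 characters.
So "afketuxulp" becomes "ulp".

ulp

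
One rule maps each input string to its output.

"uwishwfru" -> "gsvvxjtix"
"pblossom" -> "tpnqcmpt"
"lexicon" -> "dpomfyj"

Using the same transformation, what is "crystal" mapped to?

ubmdszt

The rule is to shift every letter 1 place forward in the alphabet (wrapping around), then move the last 3 characters to the front (rotate right by 3).
On "crystal": the first step gives "dsztubm", and the second then gives "ubmdszt".
(Check on "lexicon": → "mfyjdpo" → "dpomfyj" ✓)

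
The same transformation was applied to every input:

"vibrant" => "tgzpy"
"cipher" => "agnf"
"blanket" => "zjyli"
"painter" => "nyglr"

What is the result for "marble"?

Rule — shift every letter 2 places backward in the alphabet (wrapping around), then delete the last 2 characters.
For "marble", step one produces "kypzjc"; step two turns that into "kypz".

kypz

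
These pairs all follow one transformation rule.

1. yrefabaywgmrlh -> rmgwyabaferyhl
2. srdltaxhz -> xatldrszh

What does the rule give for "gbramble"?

bmarbgel

Looking at the pairs, the operation is to reverse the string, then move the first 2 characters to the end (rotate left by 2).
Applying that to "gbramble" gives "bmarbgel".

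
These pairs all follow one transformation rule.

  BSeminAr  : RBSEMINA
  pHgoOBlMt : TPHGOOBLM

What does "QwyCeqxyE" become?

In each case the input is transformed by: move the last character to the front, then convert every letter to uppercase.
On "QwyCeqxyE": the first step gives "EQwyCeqxy", and the second then gives "EQWYCEQXY".

EQWYCEQXY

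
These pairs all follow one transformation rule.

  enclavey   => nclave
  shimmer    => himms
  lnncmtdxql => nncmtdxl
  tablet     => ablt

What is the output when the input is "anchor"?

Rule — delete the last 2 characters, then move the first character to the end.
On "anchor" that produces "ncha".

ncha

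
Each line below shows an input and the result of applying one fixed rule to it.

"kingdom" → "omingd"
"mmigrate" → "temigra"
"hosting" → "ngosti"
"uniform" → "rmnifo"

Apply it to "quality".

Rule — delete the first character, then move the last 2 characters to the front (rotate right by 2).
Applying both steps to "quality": "uality", then "tyuali".

tyuali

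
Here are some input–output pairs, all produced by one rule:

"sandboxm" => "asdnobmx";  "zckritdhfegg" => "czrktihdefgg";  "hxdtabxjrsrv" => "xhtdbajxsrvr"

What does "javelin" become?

Looking at the pairs, the operation is to swap each adjacent pair of characters (1↔2, 3↔4, ...).
For "javelin" the result is "ajeviln".

ajeviln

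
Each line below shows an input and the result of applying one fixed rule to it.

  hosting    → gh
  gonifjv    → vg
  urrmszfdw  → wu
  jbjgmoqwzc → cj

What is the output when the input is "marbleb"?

bm

Looking at the pairs, the operation is to move the last character to the front, then keep only the first 2 characters.
For "marbleb" the result is "bm".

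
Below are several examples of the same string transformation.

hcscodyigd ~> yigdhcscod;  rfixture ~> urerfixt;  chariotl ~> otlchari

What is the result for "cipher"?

In each case the input is transformed by: move the first character to the end, then swap the front and back halves of the string.
Doing the same to "cipher": "erciph".
(Check on "hcscodyigd": → "cscodyigdh" → "yigdhcscod" ✓)

erciph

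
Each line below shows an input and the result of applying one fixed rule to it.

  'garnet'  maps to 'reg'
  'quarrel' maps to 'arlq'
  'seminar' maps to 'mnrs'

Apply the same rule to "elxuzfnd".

xzne

Looking at the pairs, the operation is to keep every other character starting from the first (positions 1st, 3rd, 5th, ...), then move the first character to the end.
On "elxuzfnd": the first step gives "exzn", and the second then gives "xzne".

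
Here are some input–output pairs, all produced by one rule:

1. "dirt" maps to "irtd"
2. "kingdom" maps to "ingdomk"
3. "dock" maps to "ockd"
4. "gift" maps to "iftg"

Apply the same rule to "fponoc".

ponocf

Each output is the input with this applied: move the first character to the end.
Doing the same to "fponoc": "ponocf".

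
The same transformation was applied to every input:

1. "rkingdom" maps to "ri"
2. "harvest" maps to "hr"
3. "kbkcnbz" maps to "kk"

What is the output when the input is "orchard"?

What's happening: keep every other character starting from the first (positions 1st, 3rd, 5th, ...), then delete the last 2 characters.
So "orchard" becomes "oc".

oc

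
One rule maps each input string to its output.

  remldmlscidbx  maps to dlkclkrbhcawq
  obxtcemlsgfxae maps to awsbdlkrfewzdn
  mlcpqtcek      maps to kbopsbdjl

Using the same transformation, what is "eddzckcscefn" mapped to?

Looking at the pairs, the operation is to move the first character to the end, then shift every letter 1 place backward in the alphabet (wrapping around).
Applying both steps to "eddzckcscefn": "ddzckcscefne", then "ccybjbrbdemd".

ccybjbrbdemd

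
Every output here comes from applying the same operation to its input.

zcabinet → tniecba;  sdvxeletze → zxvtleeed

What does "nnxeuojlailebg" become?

xuonlljigeeba

In each case the input is transformed by: delete the first character, then sort the characters into reverse alphabetical order.
"nnxeuojlailebg" → "xuonlljigeeba".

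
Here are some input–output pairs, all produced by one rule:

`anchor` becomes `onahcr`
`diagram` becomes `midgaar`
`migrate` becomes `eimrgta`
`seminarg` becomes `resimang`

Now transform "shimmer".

The transformation: swap each adjacent pair of characters (1↔2, 3↔4, ...), then move the last character to the front.
On "shimmer": the first step gives "hsmiemr", and the second then gives "rhsmiem".

rhsmiem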